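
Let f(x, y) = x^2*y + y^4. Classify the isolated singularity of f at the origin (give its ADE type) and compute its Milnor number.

Type D_{5}, Milnor number mu = 5.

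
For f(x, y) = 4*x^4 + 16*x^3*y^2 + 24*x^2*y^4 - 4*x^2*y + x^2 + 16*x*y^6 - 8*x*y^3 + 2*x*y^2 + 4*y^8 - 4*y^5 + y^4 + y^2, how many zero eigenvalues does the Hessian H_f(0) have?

0

Hessian at 0 has rank 2.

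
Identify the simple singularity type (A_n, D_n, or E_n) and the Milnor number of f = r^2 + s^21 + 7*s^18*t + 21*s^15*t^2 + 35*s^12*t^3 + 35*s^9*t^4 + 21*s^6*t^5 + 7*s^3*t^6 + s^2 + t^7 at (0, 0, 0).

The Hessian of f at 0 is [[2, 0, 0], [0, 0, 0], [0, 0, 2]] with rank 2, so corank 1. A Groebner basis of the Jacobian ideal J(f) in C{s,t,r} is {t^6, s, r}; counting standard monomials gives mu = 6. Corank 1: A-series; mu = 6 gives A_6.

Type A6, Milnor number mu = 6.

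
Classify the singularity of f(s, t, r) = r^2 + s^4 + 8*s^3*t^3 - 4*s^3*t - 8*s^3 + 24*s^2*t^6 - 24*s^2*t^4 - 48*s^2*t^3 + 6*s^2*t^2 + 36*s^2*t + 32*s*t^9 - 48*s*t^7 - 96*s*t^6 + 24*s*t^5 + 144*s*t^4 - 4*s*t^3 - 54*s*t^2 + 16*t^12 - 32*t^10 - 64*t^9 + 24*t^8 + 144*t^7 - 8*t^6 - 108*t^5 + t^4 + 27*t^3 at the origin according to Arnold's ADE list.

The Hessian of f at 0 is [[0, 0, 0], [0, 0, 0], [0, 0, 2]] with rank 1, so corank 2. A Groebner basis of the Jacobian ideal J(f) in C{s,t,r} is {t^4, s*t^2 - 4*t^3/3, s^2 - 3*s*t + 9*t^2/4, r}; counting standard monomials gives mu = 6. Corank 2; j^3 = -(2*s - 3*t)^3 is a perfect cube, so E-series; the 4-jet and mu = 6 give E_6.

E6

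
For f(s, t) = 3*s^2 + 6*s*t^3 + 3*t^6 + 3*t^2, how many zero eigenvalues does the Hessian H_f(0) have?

0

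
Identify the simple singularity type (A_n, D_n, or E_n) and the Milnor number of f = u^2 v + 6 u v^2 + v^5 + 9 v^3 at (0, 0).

Type D6, Milnor number mu = 6.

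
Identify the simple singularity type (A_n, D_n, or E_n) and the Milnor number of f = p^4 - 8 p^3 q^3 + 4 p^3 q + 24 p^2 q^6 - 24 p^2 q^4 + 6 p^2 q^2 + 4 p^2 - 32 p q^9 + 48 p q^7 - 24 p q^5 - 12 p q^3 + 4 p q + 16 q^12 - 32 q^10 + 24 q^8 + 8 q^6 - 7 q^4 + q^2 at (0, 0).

The Hessian of f at 0 has rank 1. Corank 1: A-series; mu = 3 gives A_3.

Type A3, Milnor number mu = 3.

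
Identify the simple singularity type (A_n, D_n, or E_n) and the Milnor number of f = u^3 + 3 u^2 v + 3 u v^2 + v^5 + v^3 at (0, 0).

Type E_{8}, Milnor number mu = 8.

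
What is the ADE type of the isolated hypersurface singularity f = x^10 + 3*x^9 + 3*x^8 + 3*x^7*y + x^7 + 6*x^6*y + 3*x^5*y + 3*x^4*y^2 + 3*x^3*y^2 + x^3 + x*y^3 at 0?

E_7

The Hessian of f at 0 has rank 0. Corank 2; j^3 = x^3 is a perfect cube, so E-series; the 4-jet and mu = 7 give E_7.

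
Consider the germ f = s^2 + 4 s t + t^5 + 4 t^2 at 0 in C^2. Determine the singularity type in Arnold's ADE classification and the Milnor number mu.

The Hessian of f at 0 has rank 1. Corank 1: A-series; mu = 4 gives A_4.

Type A_{4}, Milnor number mu = 4.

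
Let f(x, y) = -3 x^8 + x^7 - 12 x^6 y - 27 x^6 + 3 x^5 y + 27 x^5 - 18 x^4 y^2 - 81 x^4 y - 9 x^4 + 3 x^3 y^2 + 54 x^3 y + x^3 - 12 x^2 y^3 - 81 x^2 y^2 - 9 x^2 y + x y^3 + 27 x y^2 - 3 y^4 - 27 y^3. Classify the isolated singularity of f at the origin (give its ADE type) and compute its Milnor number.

The Hessian of f at 0 has rank 0. Corank 2; j^3 = (x - 3*y)^3 is a perfect cube, so E-series; the 4-jet and mu = 7 give E_7.

Type E_7, Milnor number mu = 7.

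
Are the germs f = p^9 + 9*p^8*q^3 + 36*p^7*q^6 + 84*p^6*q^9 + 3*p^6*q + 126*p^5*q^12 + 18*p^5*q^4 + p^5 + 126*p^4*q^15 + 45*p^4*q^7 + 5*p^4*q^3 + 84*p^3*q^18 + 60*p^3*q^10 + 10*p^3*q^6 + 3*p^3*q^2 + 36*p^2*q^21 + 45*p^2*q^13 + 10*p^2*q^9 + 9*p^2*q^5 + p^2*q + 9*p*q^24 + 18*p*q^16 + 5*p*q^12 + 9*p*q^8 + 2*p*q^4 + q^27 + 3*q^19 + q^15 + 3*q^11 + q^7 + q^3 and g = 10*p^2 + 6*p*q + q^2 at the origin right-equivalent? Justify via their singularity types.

No.

The Hessian of f at 0 is [[0, 0], [0, 0]] with rank 0, so corank 2. A Groebner basis of the Jacobian ideal J(f) in C{p,q} is {q^3, p^2 + 3*q^2, p*q}; counting standard monomials gives mu = 4. Corank 2; j^3 = q*(p^2 + q^2) splits into three distinct lines over C (the quadratic factor has nonzero discriminant), so D_4. The Hessian of g at 0 is [[20, 6], [6, 2]] with rank 2, so corank 0. A Groebner basis of the Jacobian ideal J(g) in C{p,q} is {p, q}; counting standard monomials gives mu = 1. Corank 0: nondegenerate Morse point, so A_1. f is D_4 but g is A_1, hence not right-equivalent.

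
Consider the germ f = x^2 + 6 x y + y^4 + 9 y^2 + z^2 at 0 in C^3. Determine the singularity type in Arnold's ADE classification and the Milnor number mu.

Type A_{3}, Milnor number mu = 3.

The Hessian of f at 0 is [[2, 6, 0], [6, 18, 0], [0, 0, 2]] with rank 2, so corank 1. A Groebner basis of the Jacobian ideal J(f) in C{x,y,z} is {y^3, x + 3*y, z}; counting standard monomials gives mu = 3. Corank 1: A-series; mu = 3 gives A_3.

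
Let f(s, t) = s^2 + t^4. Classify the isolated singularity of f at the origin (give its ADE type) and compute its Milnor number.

Type A3, Milnor number mu = 3.

The Hessian of f at 0 is [[2, 0], [0, 0]] with rank 1, so corank 1. A Groebner basis of the Jacobian ideal J(f) in C{s,t} is {t^3, s}; counting standard monomials gives mu = 3. Corank 1: A-series; mu = 3 gives A_3.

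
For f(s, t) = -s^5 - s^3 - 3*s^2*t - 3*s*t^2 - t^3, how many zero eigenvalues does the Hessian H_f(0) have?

2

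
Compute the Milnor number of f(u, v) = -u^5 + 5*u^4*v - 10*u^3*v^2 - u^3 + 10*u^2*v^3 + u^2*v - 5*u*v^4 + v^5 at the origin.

6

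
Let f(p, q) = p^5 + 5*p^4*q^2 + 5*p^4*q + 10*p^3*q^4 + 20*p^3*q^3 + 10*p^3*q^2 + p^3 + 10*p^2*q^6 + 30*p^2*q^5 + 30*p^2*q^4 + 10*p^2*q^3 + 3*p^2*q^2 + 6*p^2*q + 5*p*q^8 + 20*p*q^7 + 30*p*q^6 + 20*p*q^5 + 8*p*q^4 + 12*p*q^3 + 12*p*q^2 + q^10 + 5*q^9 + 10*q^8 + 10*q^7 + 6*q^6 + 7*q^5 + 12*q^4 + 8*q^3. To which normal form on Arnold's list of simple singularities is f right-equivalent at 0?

E_{8}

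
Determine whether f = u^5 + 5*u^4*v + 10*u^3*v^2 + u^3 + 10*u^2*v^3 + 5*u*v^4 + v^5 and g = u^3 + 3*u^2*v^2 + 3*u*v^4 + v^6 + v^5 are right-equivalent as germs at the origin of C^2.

Yes.

The Hessian of f at 0 is [[0, 0], [0, 0]] with rank 0, so corank 2. A Groebner basis of the Jacobian ideal J(f) in C{u,v} is {v^5, u*v^3 + v^4/4, u^2}; counting standard monomials gives mu = 8. Corank 2; j^3 = u^3 is a perfect cube, so E-series; the 5-jet and mu = 8 give E_8. The Hessian of g at 0 is [[0, 0], [0, 0]] with rank 0, so corank 2. A Groebner basis of the Jacobian ideal J(g) in C{u,v} is {v^4, u^3, u^2/2 + u*v^2}; counting standard monomials gives mu = 8. Corank 2; j^3 = u^3 is a perfect cube, so E-series; the 5-jet and mu = 8 give E_8. Both have type E_8, hence right-equivalent.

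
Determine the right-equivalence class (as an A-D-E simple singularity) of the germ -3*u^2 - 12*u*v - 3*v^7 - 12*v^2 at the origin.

A6

The Hessian of f at 0 has rank 1. Corank 1: A-series; mu = 6 gives A_6.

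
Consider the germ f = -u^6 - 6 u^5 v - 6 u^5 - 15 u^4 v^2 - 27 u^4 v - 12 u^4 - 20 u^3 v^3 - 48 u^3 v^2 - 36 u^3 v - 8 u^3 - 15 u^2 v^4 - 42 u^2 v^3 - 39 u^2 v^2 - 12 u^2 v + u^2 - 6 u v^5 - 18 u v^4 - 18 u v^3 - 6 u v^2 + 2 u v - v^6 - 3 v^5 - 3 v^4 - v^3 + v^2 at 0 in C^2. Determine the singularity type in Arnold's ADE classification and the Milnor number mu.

The Hessian of f at 0 is [[2, 2], [2, 2]] with rank 1, so corank 1. A Groebner basis of the Jacobian ideal J(f) in C{u,v} is {v^2, u + v}; counting standard monomials gives mu = 2. Corank 1: A-series; mu = 2 gives A_2.

Type A_2, Milnor number mu = 2.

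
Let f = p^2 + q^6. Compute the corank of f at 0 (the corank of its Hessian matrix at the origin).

Hessian at 0 has rank 1.

1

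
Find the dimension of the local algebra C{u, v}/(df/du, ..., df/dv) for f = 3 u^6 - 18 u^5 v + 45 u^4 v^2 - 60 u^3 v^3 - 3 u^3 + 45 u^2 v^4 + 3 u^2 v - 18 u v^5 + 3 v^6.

7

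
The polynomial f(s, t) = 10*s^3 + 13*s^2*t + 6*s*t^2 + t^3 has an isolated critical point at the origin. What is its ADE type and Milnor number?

Type D_4, Milnor number mu = 4.

The Hessian of f at 0 is [[0, 0], [0, 0]] with rank 0, so corank 2. A Groebner basis of the Jacobian ideal J(f) in C{s,t} is {t^3, s^2 - 3*t^2/11, s*t + 6*t^2/11}; counting standard monomials gives mu = 4. Corank 2; j^3 = (2*s + t)*(5*s^2 + 4*s*t + t^2) splits into three distinct lines over C (the quadratic factor has nonzero discriminant), so D_4.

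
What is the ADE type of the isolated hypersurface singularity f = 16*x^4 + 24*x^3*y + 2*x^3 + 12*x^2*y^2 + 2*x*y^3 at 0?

The Hessian of f at 0 has rank 0. Corank 2; j^3 = 2*x^3 is a perfect cube, so E-series; the 4-jet and mu = 7 give E_7.

E_7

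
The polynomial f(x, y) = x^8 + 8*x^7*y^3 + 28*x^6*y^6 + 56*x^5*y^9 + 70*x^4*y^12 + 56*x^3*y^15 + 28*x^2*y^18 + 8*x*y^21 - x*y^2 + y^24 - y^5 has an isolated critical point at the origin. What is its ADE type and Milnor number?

Type D_{9}, Milnor number mu = 9.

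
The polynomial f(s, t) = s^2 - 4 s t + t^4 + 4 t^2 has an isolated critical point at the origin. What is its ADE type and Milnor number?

Type A_{3}, Milnor number mu = 3.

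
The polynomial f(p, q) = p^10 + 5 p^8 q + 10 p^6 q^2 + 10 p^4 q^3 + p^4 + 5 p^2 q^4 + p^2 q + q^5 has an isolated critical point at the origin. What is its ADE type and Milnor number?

Type D6, Milnor number mu = 6.

The Hessian of f at 0 has rank 0. Corank 2; j^3 = p^2*q has shape L^2 M (L != M), so D-series; mu = 6 gives D_6.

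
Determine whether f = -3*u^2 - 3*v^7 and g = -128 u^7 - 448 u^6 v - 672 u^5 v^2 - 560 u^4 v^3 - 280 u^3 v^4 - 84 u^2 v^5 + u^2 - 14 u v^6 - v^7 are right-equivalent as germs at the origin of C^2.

Yes.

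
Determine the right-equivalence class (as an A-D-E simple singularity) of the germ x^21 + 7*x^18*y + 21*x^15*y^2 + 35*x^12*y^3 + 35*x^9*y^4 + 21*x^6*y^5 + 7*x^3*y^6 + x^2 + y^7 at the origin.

The Hessian of f at 0 has rank 1. Corank 1: A-series; mu = 6 gives A_6.

A_{6}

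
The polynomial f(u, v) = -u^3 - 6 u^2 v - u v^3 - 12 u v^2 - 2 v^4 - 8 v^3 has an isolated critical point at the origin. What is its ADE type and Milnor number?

Type E_{7}, Milnor number mu = 7.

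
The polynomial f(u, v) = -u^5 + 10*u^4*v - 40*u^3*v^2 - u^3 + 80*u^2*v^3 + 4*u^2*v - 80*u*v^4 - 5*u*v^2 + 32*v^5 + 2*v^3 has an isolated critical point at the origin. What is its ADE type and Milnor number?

Type D_{6}, Milnor number mu = 6.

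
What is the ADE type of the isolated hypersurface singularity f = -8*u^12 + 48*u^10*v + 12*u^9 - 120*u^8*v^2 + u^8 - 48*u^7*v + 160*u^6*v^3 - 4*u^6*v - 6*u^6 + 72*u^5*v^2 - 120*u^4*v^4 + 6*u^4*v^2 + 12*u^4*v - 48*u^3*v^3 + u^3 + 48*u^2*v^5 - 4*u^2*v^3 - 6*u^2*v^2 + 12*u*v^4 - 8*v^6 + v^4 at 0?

The Hessian of f at 0 has rank 0. Corank 2; j^3 = u^3 is a perfect cube, so E-series; the 4-jet and mu = 6 give E_6.

E_6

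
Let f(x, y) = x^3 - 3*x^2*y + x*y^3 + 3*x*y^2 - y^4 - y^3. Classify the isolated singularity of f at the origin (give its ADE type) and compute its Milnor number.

The Hessian of f at 0 is [[0, 0], [0, 0]] with rank 0, so corank 2. A Groebner basis of the Jacobian ideal J(f) in C{x,y} is {x^3 - 3*x^2*y - 6*x^2 + 12*x*y - 6*y^2, 3*x^2 + x*y^2 - 6*x*y + 3*y^2, 3*x^2 - 6*x*y + y^3 + 3*y^2}; counting standard monomials gives mu = 7. Corank 2; j^3 = (x - y)^3 is a perfect cube, so E-series; the 4-jet and mu = 7 give E_7.

Type E7, Milnor number mu = 7.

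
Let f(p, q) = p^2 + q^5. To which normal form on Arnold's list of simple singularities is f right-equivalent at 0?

A4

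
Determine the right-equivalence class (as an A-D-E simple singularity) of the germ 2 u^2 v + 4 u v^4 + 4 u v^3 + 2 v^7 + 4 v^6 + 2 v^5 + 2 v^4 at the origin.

D_{5}

The Hessian of f at 0 is [[0, 0], [0, 0]] with rank 0, so corank 2. A Groebner basis of the Jacobian ideal J(f) in C{u,v} is {u*v^2, u*v + v^3, u^2 - 4*u*v}; counting standard monomials gives mu = 5. Corank 2; j^3 = 2*u^2*v has shape L^2 M (L != M), so D-series; mu = 5 gives D_5.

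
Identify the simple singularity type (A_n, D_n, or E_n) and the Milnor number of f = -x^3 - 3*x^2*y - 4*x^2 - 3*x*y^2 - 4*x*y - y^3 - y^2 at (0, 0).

Type A_2, Milnor number mu = 2.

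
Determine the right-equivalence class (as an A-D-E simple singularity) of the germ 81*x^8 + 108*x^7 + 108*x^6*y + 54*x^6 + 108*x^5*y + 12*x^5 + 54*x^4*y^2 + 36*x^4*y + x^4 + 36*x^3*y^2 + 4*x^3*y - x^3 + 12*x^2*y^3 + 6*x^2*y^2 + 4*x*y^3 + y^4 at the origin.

E_6

The Hessian of f at 0 has rank 0. Corank 2; j^3 = -x^3 is a perfect cube, so E-series; the 4-jet and mu = 6 give E_6.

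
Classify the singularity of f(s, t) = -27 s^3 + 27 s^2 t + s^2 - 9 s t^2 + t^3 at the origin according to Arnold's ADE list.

A_2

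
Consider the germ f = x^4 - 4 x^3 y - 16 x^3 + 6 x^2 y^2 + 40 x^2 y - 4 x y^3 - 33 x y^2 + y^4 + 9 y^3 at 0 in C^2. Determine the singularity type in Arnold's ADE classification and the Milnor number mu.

Type D_5, Milnor number mu = 5.

The Hessian of f at 0 has rank 0. Corank 2; j^3 = -(x - y)*(4*x - 3*y)^2 has shape L^2 M (L != M), so D-series; mu = 5 gives D_5.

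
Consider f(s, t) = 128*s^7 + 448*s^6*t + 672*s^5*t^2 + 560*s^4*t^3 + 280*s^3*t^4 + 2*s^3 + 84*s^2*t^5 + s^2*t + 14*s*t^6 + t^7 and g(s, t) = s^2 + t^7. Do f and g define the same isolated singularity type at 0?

The Hessian of f at 0 is [[0, 0], [0, 0]] with rank 0, so corank 2. A Groebner basis of the Jacobian ideal J(f) in C{s,t} is {-s*t/14 + t^6, s*t^2, s^2 + s*t/2}; counting standard monomials gives mu = 8. Corank 2; j^3 = s^2*(2*s + t) has shape L^2 M (L != M), so D-series; mu = 8 gives D_8. The Hessian of g at 0 is [[2, 0], [0, 0]] with rank 1, so corank 1. A Groebner basis of the Jacobian ideal J(g) in C{s,t} is {t^6, s}; counting standard monomials gives mu = 6. Corank 1: A-series; mu = 6 gives A_6. f is D_8 but g is A_6, hence not right-equivalent.

No.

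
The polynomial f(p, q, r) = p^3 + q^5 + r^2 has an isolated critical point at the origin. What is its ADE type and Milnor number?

Type E_{8}, Milnor number mu = 8.

The Hessian of f at 0 has rank 1. Corank 2; j^3 = p^3 is a perfect cube, so E-series; the 5-jet and mu = 8 give E_8.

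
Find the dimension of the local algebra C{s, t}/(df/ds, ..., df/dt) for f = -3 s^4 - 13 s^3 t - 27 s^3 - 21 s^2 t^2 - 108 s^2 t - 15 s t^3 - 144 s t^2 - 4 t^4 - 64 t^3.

The Hessian of f at 0 is [[0, 0], [0, 0]] with rank 0, so corank 2. A Groebner basis of the Jacobian ideal J(f) in C{s,t} is {19683*s^2 + 52488*s*t + t^4 - 27*t^3 + 34992*t^2, s^3 + 756*s^2 + 2016*s*t + 4*t^3/3 + 1344*t^2, s^2*t - 405*s^2 - 1080*s*t - 11*t^3/9 - 720*t^2, 162*s^2 + s*t^2 + 432*s*t + 10*t^3/9 + 288*t^2}; counting standard monomials gives mu = 7. Corank 2; j^3 = -(3*s + 4*t)^3 is a perfect cube, so E-series; the 4-jet and mu = 7 give E_7.

7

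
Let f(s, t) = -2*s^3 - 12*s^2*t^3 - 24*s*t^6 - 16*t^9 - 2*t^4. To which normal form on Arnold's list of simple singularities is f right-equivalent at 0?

The Hessian of f at 0 has rank 0. Corank 2; j^3 = -2*s^3 is a perfect cube, so E-series; the 4-jet and mu = 6 give E_6.

E_6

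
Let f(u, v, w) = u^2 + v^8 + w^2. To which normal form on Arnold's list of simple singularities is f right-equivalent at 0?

A_7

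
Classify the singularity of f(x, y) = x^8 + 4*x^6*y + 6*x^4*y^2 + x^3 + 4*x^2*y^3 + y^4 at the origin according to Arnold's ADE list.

The Hessian of f at 0 is [[0, 0], [0, 0]] with rank 0, so corank 2. A Groebner basis of the Jacobian ideal J(f) in C{x,y} is {y^3, x^2}; counting standard monomials gives mu = 6. Corank 2; j^3 = x^3 is a perfect cube, so E-series; the 4-jet and mu = 6 give E_6.

E6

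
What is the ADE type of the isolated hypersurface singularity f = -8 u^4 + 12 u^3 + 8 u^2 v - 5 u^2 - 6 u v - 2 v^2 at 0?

A_{1}

The Hessian of f at 0 is [[-10, -6], [-6, -4]] with rank 2, so corank 0. A Groebner basis of the Jacobian ideal J(f) in C{u,v} is {u, v}; counting standard monomials gives mu = 1. Corank 0: nondegenerate Morse point, so A_1.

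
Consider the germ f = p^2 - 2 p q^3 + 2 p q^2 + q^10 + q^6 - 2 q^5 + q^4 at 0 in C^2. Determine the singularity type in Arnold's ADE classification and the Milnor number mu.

The Hessian of f at 0 has rank 1. Corank 1: A-series; mu = 9 gives A_9.

Type A9, Milnor number mu = 9.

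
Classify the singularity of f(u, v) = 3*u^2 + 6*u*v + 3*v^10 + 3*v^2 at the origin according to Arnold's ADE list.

A_9

The Hessian of f at 0 has rank 1. Corank 1: A-series; mu = 9 gives A_9.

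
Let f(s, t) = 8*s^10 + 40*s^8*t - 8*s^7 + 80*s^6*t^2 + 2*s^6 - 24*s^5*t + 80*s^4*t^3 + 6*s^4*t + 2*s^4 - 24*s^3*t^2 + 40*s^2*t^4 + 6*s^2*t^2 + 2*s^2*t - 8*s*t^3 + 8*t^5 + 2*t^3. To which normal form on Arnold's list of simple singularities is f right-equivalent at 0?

D4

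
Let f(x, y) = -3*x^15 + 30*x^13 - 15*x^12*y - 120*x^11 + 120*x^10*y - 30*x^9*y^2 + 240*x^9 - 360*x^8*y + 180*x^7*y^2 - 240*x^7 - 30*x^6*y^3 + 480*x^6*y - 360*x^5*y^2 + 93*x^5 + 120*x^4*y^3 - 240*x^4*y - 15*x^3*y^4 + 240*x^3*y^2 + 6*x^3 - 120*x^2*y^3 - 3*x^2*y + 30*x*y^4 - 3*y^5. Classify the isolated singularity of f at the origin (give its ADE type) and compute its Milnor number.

The Hessian of f at 0 is [[0, 0], [0, 0]] with rank 0, so corank 2. A Groebner basis of the Jacobian ideal J(f) in C{x,y} is {x*y/10 + y^4, x*y^2, x^2 - x*y/2}; counting standard monomials gives mu = 6. Corank 2; j^3 = 3*x^2*(2*x - y) has shape L^2 M (L != M), so D-series; mu = 6 gives D_6.

Type D_6, Milnor number mu = 6.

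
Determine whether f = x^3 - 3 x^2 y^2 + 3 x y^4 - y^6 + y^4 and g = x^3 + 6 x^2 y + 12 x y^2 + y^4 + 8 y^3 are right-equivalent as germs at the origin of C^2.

The Hessian of f at 0 has rank 0. Corank 2; j^3 = x^3 is a perfect cube, so E-series; the 4-jet and mu = 6 give E_6. The Hessian of g at 0 has rank 0. Corank 2; j^3 = (x + 2*y)^3 is a perfect cube, so E-series; the 4-jet and mu = 6 give E_6. Both have type E_6, hence right-equivalent.

Yes.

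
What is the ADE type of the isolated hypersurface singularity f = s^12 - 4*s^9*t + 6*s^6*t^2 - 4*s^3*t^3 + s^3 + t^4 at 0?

The Hessian of f at 0 is [[0, 0], [0, 0]] with rank 0, so corank 2. A Groebner basis of the Jacobian ideal J(f) in C{s,t} is {t^3, s^2}; counting standard monomials gives mu = 6. Corank 2; j^3 = s^3 is a perfect cube, so E-series; the 4-jet and mu = 6 give E_6.

E_{6}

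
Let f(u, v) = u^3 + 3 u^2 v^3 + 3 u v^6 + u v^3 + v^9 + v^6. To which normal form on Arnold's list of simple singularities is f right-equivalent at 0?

E_{7}

The Hessian of f at 0 is [[0, 0], [0, 0]] with rank 0, so corank 2. A Groebner basis of the Jacobian ideal J(f) in C{u,v} is {u^3, u*v^2, 3*u^2 + v^3}; counting standard monomials gives mu = 7. Corank 2; j^3 = u^3 is a perfect cube, so E-series; the 4-jet and mu = 7 give E_7.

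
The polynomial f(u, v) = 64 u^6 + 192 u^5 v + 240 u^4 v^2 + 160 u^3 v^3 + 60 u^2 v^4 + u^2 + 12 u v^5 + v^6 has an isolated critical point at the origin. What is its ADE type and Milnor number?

Type A5, Milnor number mu = 5.

The Hessian of f at 0 has rank 1. Corank 1: A-series; mu = 5 gives A_5.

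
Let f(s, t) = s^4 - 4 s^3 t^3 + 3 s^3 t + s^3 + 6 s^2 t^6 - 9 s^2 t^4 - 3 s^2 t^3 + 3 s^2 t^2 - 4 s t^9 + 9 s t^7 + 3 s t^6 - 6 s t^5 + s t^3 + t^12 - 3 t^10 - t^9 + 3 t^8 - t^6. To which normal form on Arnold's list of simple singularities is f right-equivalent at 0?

E_7

The Hessian of f at 0 has rank 0. Corank 2; j^3 = s^3 is a perfect cube, so E-series; the 4-jet and mu = 7 give E_7.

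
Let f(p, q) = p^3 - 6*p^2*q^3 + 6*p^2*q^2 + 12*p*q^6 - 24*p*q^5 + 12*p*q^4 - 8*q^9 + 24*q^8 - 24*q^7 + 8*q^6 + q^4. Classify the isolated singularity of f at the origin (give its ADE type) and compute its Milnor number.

Type E_{6}, Milnor number mu = 6.

The Hessian of f at 0 has rank 0. Corank 2; j^3 = p^3 is a perfect cube, so E-series; the 4-jet and mu = 6 give E_6.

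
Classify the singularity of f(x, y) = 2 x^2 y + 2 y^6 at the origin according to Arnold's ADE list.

The Hessian of f at 0 has rank 0. Corank 2; j^3 = 2*x^2*y has shape L^2 M (L != M), so D-series; mu = 7 gives D_7.

D_7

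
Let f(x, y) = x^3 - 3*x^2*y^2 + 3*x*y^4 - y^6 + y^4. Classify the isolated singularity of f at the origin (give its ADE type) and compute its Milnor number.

The Hessian of f at 0 has rank 0. Corank 2; j^3 = x^3 is a perfect cube, so E-series; the 4-jet and mu = 6 give E_6.

Type E_6, Milnor number mu = 6.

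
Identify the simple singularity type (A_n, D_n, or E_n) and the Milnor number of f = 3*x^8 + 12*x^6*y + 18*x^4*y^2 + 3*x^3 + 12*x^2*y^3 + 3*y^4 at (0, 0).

The Hessian of f at 0 is [[0, 0], [0, 0]] with rank 0, so corank 2. A Groebner basis of the Jacobian ideal J(f) in C{x,y} is {y^3, x^2}; counting standard monomials gives mu = 6. Corank 2; j^3 = 3*x^3 is a perfect cube, so E-series; the 4-jet and mu = 6 give E_6.

Type E_{6}, Milnor number mu = 6.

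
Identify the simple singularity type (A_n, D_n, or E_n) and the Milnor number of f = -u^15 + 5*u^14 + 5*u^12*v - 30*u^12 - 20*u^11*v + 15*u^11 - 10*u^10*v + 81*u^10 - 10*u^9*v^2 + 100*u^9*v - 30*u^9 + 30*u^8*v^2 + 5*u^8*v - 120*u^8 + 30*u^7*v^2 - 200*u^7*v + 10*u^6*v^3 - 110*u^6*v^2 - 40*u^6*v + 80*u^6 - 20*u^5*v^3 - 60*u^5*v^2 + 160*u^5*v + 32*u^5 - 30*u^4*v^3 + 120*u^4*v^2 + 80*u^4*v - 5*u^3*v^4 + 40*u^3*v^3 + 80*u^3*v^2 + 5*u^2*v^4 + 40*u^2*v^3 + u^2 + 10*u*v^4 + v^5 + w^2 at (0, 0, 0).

The Hessian of f at 0 has rank 2. Corank 1: A-series; mu = 4 gives A_4.

Type A4, Milnor number mu = 4.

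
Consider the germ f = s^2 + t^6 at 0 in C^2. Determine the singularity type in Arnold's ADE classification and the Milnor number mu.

Type A_5, Milnor number mu = 5.

The Hessian of f at 0 has rank 1. Corank 1: A-series; mu = 5 gives A_5.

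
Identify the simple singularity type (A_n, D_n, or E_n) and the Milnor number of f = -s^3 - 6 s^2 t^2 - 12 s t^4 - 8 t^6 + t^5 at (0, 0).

The Hessian of f at 0 is [[0, 0], [0, 0]] with rank 0, so corank 2. A Groebner basis of the Jacobian ideal J(f) in C{s,t} is {t^4, s^3, s^2/4 + s*t^2}; counting standard monomials gives mu = 8. Corank 2; j^3 = -s^3 is a perfect cube, so E-series; the 5-jet and mu = 8 give E_8.

Type E_{8}, Milnor number mu = 8.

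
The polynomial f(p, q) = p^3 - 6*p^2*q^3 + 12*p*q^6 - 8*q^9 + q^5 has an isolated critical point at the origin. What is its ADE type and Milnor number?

Type E_8, Milnor number mu = 8.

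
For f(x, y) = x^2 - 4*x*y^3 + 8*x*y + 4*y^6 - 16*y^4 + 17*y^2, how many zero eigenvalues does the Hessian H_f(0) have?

0

Hessian at 0 has rank 2.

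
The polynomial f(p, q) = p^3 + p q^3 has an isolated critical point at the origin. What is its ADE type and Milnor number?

The Hessian of f at 0 has rank 0. Corank 2; j^3 = p^3 is a perfect cube, so E-series; the 4-jet and mu = 7 give E_7.

Type E_{7}, Milnor number mu = 7.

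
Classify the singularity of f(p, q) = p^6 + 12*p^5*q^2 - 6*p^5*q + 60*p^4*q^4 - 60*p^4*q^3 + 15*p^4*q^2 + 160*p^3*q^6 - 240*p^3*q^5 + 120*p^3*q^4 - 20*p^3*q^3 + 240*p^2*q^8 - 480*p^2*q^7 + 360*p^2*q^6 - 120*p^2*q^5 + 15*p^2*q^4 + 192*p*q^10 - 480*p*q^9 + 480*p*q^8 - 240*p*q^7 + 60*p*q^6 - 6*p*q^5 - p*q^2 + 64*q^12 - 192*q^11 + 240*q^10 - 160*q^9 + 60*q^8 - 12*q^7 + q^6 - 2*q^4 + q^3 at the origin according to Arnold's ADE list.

D_{7}

The Hessian of f at 0 has rank 0. Corank 2; j^3 = -q^2*(p - q) has shape L^2 M (L != M), so D-series; mu = 7 gives D_7.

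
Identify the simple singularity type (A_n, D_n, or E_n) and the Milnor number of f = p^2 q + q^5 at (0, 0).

Type D6, Milnor number mu = 6.

The Hessian of f at 0 is [[0, 0], [0, 0]] with rank 0, so corank 2. A Groebner basis of the Jacobian ideal J(f) in C{p,q} is {p^2/5 + q^4, p^3, p*q}; counting standard monomials gives mu = 6. Corank 2; j^3 = p^2*q has shape L^2 M (L != M), so D-series; mu = 6 gives D_6.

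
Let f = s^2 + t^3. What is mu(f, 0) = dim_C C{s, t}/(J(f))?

The Hessian of f at 0 has rank 1. Corank 1: A-series; mu = 2 gives A_2.

2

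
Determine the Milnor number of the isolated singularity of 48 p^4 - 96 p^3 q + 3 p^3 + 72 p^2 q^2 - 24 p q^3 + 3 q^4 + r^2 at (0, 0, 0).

The Hessian of f at 0 has rank 1. Corank 2; j^3 = 3*p^3 is a perfect cube, so E-series; the 4-jet and mu = 6 give E_6.

6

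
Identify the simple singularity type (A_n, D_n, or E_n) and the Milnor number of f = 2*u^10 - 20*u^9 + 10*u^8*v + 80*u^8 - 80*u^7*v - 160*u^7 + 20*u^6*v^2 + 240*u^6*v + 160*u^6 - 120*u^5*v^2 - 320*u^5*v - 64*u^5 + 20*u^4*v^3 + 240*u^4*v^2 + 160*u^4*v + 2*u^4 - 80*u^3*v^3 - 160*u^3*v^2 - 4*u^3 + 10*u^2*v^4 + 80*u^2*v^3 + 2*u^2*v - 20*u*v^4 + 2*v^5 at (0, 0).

The Hessian of f at 0 has rank 0. Corank 2; j^3 = -2*u^2*(2*u - v) has shape L^2 M (L != M), so D-series; mu = 6 gives D_6.

Type D_{6}, Milnor number mu = 6.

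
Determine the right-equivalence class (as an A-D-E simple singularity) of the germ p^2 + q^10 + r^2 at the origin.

The Hessian of f at 0 has rank 2. Corank 1: A-series; mu = 9 gives A_9.

A_9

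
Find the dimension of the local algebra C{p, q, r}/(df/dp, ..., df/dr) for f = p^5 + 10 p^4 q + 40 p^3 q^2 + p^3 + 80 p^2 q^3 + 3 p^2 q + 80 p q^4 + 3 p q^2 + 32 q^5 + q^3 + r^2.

8

The Hessian of f at 0 is [[0, 0, 0], [0, 0, 0], [0, 0, 2]] with rank 1, so corank 2. A Groebner basis of the Jacobian ideal J(f) in C{p,q,r} is {q^5, p*q^3 + 5*q^4/4, p^2 + 2*p*q + q^2, r}; counting standard monomials gives mu = 8. Corank 2; j^3 = (p + q)^3 is a perfect cube, so E-series; the 5-jet and mu = 8 give E_8.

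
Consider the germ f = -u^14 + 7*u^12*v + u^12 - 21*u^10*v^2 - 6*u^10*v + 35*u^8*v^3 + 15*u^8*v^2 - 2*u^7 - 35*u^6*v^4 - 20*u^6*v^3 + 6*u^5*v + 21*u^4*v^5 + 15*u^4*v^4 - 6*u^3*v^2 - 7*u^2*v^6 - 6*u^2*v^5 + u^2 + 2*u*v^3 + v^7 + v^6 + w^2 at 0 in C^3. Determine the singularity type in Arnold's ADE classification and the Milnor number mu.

The Hessian of f at 0 has rank 2. Corank 1: A-series; mu = 6 gives A_6.

Type A6, Milnor number mu = 6.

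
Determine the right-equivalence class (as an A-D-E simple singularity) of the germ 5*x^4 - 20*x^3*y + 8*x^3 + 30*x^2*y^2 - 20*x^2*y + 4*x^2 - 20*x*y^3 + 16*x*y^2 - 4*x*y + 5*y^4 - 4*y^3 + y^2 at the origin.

The Hessian of f at 0 has rank 1. Corank 1: A-series; mu = 3 gives A_3.

A3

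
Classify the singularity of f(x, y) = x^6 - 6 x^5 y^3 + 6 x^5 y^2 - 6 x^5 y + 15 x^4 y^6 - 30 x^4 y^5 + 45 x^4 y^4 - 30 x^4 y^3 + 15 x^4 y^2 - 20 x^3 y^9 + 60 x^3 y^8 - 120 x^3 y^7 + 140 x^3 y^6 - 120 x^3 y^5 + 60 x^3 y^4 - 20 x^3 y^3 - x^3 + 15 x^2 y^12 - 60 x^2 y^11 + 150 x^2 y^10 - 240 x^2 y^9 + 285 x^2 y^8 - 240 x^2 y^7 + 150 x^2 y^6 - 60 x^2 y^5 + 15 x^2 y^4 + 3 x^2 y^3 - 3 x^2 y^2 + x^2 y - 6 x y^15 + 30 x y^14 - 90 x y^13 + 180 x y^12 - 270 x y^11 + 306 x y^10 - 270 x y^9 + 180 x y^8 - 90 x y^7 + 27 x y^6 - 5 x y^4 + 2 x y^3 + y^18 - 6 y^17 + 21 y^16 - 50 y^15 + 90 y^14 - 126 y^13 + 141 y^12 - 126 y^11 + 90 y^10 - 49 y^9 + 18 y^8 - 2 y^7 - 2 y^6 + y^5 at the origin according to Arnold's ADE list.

D7

The Hessian of f at 0 is [[0, 0], [0, 0]] with rank 0, so corank 2. A Groebner basis of the Jacobian ideal J(f) in C{x,y} is {3*x^2 - 4*x*y + y^4 - 4*y^3, x^3, x^2*y + x^2/2 - x*y/2 - y^3/2, -5*x^2/2 + x*y^2 + 7*x*y/2 + 7*y^3/2}; counting standard monomials gives mu = 7. Corank 2; j^3 = -x^2*(x - y) has shape L^2 M (L != M), so D-series; mu = 7 gives D_7.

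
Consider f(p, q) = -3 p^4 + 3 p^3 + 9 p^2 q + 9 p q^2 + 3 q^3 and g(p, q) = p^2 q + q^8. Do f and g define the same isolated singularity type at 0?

No.

The Hessian of f at 0 has rank 0. Corank 2; j^3 = 3*(p + q)^3 is a perfect cube, so E-series; the 4-jet and mu = 6 give E_6. The Hessian of g at 0 has rank 0. Corank 2; j^3 = p^2*q has shape L^2 M (L != M), so D-series; mu = 9 gives D_9. f is E_6 but g is D_9, hence not right-equivalent.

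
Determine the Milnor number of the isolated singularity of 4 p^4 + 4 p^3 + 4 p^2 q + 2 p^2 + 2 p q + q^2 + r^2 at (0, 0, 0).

1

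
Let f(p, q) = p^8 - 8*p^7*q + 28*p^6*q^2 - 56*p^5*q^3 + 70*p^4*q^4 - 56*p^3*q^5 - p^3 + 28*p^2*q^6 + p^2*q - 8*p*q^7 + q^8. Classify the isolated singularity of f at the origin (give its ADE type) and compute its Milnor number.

Type D9, Milnor number mu = 9.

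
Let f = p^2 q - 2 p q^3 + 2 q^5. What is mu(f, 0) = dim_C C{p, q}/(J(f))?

6

The Hessian of f at 0 is [[0, 0], [0, 0]] with rank 0, so corank 2. A Groebner basis of the Jacobian ideal J(f) in C{p,q} is {p^3, p^2*q, p^2/4 + p*q^2, -p*q + q^3}; counting standard monomials gives mu = 6. Corank 2; j^3 = p^2*q has shape L^2 M (L != M), so D-series; mu = 6 gives D_6.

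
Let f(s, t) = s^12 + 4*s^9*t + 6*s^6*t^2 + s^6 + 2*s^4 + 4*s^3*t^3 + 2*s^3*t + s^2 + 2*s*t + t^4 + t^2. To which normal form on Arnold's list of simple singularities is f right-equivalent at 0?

A_3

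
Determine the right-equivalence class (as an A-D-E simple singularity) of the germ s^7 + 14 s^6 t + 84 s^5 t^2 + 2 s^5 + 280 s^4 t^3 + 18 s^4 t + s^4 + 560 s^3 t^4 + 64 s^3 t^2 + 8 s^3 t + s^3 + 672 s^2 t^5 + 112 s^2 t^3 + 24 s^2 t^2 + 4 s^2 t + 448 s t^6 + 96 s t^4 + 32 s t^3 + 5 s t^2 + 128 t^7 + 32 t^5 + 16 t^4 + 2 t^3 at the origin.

D_5

The Hessian of f at 0 has rank 0. Corank 2; j^3 = (s + t)^2*(s + 2*t) has shape L^2 M (L != M), so D-series; mu = 5 gives D_5.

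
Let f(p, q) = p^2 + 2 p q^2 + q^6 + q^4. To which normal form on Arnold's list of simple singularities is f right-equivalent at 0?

A_5

The Hessian of f at 0 is [[2, 0], [0, 0]] with rank 1, so corank 1. A Groebner basis of the Jacobian ideal J(f) in C{p,q} is {p^3, p^2*q, p + q^2}; counting standard monomials gives mu = 5. Corank 1: A-series; mu = 5 gives A_5.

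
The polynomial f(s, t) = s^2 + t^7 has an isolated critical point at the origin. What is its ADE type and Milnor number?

The Hessian of f at 0 is [[2, 0], [0, 0]] with rank 1, so corank 1. A Groebner basis of the Jacobian ideal J(f) in C{s,t} is {t^6, s}; counting standard monomials gives mu = 6. Corank 1: A-series; mu = 6 gives A_6.

Type A6, Milnor number mu = 6.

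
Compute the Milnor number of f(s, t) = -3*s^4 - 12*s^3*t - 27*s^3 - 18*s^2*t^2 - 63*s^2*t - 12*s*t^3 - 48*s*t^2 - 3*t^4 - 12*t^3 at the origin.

The Hessian of f at 0 is [[0, 0], [0, 0]] with rank 0, so corank 2. A Groebner basis of the Jacobian ideal J(f) in C{s,t} is {s*t^2 + 27*s*t/2 + 9*t^2, -81*s*t/4 + t^3 - 27*t^2/2, s^2 + 5*s*t/3 + 2*t^2/3}; counting standard monomials gives mu = 5. Corank 2; j^3 = -3*(s + t)*(3*s + 2*t)^2 has shape L^2 M (L != M), so D-series; mu = 5 gives D_5.

5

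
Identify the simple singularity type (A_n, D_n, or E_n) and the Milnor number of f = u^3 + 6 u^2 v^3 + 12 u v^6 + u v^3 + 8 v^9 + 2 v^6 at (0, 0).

Type E_{7}, Milnor number mu = 7.

The Hessian of f at 0 is [[0, 0], [0, 0]] with rank 0, so corank 2. A Groebner basis of the Jacobian ideal J(f) in C{u,v} is {u^3, u*v^2, 3*u^2 + v^3}; counting standard monomials gives mu = 7. Corank 2; j^3 = u^3 is a perfect cube, so E-series; the 4-jet and mu = 7 give E_7.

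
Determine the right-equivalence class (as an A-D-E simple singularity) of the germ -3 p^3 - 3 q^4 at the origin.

E_6

The Hessian of f at 0 is [[0, 0], [0, 0]] with rank 0, so corank 2. A Groebner basis of the Jacobian ideal J(f) in C{p,q} is {q^3, p^2}; counting standard monomials gives mu = 6. Corank 2; j^3 = -3*p^3 is a perfect cube, so E-series; the 4-jet and mu = 6 give E_6.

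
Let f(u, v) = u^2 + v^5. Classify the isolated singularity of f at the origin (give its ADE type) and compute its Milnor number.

The Hessian of f at 0 is [[2, 0], [0, 0]] with rank 1, so corank 1. A Groebner basis of the Jacobian ideal J(f) in C{u,v} is {v^4, u}; counting standard monomials gives mu = 4. Corank 1: A-series; mu = 4 gives A_4.

Type A_4, Milnor number mu = 4.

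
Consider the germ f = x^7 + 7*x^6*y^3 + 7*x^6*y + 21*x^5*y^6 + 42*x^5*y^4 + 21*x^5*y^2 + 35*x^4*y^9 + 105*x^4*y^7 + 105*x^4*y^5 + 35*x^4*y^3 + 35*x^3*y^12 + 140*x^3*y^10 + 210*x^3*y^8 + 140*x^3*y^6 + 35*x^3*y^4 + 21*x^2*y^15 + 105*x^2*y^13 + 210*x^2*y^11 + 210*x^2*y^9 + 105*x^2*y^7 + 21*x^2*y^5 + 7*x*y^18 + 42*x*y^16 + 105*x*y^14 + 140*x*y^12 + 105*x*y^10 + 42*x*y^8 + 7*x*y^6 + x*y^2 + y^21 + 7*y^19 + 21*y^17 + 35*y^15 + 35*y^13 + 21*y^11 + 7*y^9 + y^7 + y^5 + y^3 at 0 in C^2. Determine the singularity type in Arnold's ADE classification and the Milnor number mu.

Type D_8, Milnor number mu = 8.

The Hessian of f at 0 is [[0, 0], [0, 0]] with rank 0, so corank 2. A Groebner basis of the Jacobian ideal J(f) in C{x,y} is {x^6 + y^2/7, y^3, x*y + y^2}; counting standard monomials gives mu = 8. Corank 2; j^3 = y^2*(x + y) has shape L^2 M (L != M), so D-series; mu = 8 gives D_8.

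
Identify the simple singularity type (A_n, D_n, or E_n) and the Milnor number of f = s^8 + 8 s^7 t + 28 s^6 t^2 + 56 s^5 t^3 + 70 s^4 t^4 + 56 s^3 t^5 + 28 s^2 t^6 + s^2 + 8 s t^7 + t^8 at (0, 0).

Type A7, Milnor number mu = 7.

The Hessian of f at 0 has rank 1. Corank 1: A-series; mu = 7 gives A_7.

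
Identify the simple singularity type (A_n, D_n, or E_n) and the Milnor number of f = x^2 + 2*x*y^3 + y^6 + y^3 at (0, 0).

Type A2, Milnor number mu = 2.

The Hessian of f at 0 has rank 1. Corank 1: A-series; mu = 2 gives A_2.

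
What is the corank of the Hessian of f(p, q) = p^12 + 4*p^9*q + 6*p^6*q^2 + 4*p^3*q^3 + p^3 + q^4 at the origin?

2

Hessian at 0 has rank 0.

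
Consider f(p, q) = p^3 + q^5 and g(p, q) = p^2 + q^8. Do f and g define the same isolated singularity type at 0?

The Hessian of f at 0 is [[0, 0], [0, 0]] with rank 0, so corank 2. A Groebner basis of the Jacobian ideal J(f) in C{p,q} is {q^4, p^2}; counting standard monomials gives mu = 8. Corank 2; j^3 = p^3 is a perfect cube, so E-series; the 5-jet and mu = 8 give E_8. The Hessian of g at 0 is [[2, 0], [0, 0]] with rank 1, so corank 1. A Groebner basis of the Jacobian ideal J(g) in C{p,q} is {q^7, p}; counting standard monomials gives mu = 7. Corank 1: A-series; mu = 7 gives A_7. f is E_8 but g is A_7, hence not right-equivalent.

No.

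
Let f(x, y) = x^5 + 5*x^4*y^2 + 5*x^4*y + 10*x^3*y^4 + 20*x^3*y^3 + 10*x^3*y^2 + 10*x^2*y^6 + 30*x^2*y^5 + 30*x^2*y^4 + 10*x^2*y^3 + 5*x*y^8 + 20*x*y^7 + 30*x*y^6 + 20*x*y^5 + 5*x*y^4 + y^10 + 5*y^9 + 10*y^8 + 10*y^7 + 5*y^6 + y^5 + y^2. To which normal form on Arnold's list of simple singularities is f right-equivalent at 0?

The Hessian of f at 0 is [[0, 0], [0, 2]] with rank 1, so corank 1. A Groebner basis of the Jacobian ideal J(f) in C{x,y} is {x^4, y}; counting standard monomials gives mu = 4. Corank 1: A-series; mu = 4 gives A_4.

A_4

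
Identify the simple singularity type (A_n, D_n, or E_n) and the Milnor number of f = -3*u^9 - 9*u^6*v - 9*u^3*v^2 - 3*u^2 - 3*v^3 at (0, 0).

Type A2, Milnor number mu = 2.

The Hessian of f at 0 is [[-6, 0], [0, 0]] with rank 1, so corank 1. A Groebner basis of the Jacobian ideal J(f) in C{u,v} is {v^2, u}; counting standard monomials gives mu = 2. Corank 1: A-series; mu = 2 gives A_2.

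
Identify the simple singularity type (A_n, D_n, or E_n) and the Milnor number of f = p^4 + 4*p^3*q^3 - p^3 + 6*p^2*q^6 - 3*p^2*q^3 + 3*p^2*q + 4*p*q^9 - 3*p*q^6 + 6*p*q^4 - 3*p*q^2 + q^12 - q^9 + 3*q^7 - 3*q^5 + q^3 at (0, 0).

Type E_{6}, Milnor number mu = 6.

The Hessian of f at 0 is [[0, 0], [0, 0]] with rank 0, so corank 2. A Groebner basis of the Jacobian ideal J(f) in C{p,q} is {q^4, p*q^2 - 2*q^3/3, p^2 - 2*p*q + q^2}; counting standard monomials gives mu = 6. Corank 2; j^3 = -(p - q)^3 is a perfect cube, so E-series; the 4-jet and mu = 6 give E_6.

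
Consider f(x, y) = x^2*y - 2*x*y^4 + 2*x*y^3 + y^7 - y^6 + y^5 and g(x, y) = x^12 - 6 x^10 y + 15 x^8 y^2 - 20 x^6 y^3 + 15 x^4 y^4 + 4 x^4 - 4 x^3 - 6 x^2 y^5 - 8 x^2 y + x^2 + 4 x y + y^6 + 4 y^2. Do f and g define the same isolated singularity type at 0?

No.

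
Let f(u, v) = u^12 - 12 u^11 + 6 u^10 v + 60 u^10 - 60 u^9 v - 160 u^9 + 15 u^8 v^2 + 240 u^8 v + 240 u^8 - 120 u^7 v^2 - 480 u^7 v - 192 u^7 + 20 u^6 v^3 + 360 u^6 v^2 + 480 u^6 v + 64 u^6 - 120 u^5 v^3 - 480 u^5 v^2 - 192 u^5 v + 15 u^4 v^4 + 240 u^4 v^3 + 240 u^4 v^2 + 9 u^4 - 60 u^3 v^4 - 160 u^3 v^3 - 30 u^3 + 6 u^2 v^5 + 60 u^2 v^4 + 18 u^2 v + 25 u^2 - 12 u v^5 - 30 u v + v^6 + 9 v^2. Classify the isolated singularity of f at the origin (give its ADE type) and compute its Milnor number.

Type A5, Milnor number mu = 5.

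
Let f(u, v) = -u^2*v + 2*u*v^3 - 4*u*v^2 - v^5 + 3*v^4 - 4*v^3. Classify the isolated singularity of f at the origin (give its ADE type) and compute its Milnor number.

The Hessian of f at 0 has rank 0. Corank 2; j^3 = -v*(u + 2*v)^2 has shape L^2 M (L != M), so D-series; mu = 5 gives D_5.

Type D_5, Milnor number mu = 5.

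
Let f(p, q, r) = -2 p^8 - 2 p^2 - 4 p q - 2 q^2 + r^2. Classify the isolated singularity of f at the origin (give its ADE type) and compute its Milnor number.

Type A_7, Milnor number mu = 7.

The Hessian of f at 0 has rank 2. Corank 1: A-series; mu = 7 gives A_7.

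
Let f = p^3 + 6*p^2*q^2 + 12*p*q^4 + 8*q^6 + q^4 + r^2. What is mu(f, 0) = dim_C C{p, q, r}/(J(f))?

The Hessian of f at 0 is [[0, 0, 0], [0, 0, 0], [0, 0, 2]] with rank 1, so corank 2. A Groebner basis of the Jacobian ideal J(f) in C{p,q,r} is {p^3, p^2*q, p^2/4 + p*q^2, q^3, r}; counting standard monomials gives mu = 6. Corank 2; j^3 = p^3 is a perfect cube, so E-series; the 4-jet and mu = 6 give E_6.

6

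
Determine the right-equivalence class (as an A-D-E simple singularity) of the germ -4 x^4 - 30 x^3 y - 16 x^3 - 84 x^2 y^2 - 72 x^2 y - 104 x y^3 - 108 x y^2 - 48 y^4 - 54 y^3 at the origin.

E_{7}

The Hessian of f at 0 has rank 0. Corank 2; j^3 = -2*(2*x + 3*y)^3 is a perfect cube, so E-series; the 4-jet and mu = 7 give E_7.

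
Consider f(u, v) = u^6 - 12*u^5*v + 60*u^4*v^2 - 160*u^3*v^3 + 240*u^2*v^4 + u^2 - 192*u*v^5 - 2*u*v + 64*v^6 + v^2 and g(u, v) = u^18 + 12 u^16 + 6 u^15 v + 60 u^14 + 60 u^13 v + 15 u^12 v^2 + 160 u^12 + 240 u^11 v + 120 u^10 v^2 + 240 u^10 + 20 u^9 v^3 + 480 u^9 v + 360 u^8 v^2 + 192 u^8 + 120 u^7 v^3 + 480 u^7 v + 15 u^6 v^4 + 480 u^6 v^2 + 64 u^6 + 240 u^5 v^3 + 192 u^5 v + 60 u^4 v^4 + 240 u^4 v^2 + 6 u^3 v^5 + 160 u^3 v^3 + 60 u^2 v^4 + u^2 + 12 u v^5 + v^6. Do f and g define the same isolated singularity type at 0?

Yes.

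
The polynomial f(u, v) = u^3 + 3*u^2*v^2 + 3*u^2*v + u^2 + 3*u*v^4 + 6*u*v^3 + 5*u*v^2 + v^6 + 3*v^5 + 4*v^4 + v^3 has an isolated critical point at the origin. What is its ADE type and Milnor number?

Type A_{2}, Milnor number mu = 2.

The Hessian of f at 0 is [[2, 0], [0, 0]] with rank 1, so corank 1. A Groebner basis of the Jacobian ideal J(f) in C{u,v} is {v^2, u}; counting standard monomials gives mu = 2. Corank 1: A-series; mu = 2 gives A_2.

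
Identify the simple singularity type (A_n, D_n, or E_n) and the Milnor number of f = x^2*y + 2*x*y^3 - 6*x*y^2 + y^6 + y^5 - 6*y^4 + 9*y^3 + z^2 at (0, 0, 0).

Type D_7, Milnor number mu = 7.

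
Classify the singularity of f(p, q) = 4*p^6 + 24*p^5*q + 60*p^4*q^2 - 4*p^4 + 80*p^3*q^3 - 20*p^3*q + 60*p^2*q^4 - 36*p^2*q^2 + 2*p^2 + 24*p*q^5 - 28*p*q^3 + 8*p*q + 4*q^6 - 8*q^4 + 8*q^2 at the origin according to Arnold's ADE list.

The Hessian of f at 0 has rank 1. Corank 1: A-series; mu = 5 gives A_5.

A5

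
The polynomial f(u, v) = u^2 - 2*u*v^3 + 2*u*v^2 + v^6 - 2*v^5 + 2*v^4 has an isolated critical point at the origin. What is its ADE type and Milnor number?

The Hessian of f at 0 has rank 1. Corank 1: A-series; mu = 3 gives A_3.

Type A_3, Milnor number mu = 3.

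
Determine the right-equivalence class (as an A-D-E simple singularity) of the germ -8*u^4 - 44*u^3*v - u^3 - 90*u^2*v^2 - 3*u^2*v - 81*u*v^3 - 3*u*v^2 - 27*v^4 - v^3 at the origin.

E7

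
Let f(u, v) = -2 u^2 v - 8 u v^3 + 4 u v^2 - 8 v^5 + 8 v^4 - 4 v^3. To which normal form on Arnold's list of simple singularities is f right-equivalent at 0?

The Hessian of f at 0 has rank 0. Corank 2; j^3 = -2*v*(u^2 - 2*u*v + 2*v^2) splits into three distinct lines over C (the quadratic factor has nonzero discriminant), so D_4.

D4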